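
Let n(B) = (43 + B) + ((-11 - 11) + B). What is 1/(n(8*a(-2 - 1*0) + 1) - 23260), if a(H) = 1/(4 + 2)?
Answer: -3/69703 ≈ -4.3040e-5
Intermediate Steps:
a(H) = ⅙ (a(H) = 1/6 = ⅙)
n(B) = 21 + 2*B (n(B) = (43 + B) + (-22 + B) = 21 + 2*B)
1/(n(8*a(-2 - 1*0) + 1) - 23260) = 1/((21 + 2*(8*(⅙) + 1)) - 23260) = 1/((21 + 2*(4/3 + 1)) - 23260) = 1/((21 + 2*(7/3)) - 23260) = 1/((21 + 14/3) - 23260) = 1/(77/3 - 23260) = 1/(-69703/3) = -3/69703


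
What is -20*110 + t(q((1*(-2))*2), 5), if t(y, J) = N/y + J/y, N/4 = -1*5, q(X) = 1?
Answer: -2215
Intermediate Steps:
N = -20 (N = 4*(-1*5) = 4*(-5) = -20)
t(y, J) = -20/y + J/y
-20*110 + t(q((1*(-2))*2), 5) = -20*110 + (-20 + 5)/1 = -2200 + 1*(-15) = -2200 - 15 = -2215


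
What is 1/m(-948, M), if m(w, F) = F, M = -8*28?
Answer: -1/224 ≈ -0.0044643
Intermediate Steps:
M = -224
1/m(-948, M) = 1/(-224) = -1/224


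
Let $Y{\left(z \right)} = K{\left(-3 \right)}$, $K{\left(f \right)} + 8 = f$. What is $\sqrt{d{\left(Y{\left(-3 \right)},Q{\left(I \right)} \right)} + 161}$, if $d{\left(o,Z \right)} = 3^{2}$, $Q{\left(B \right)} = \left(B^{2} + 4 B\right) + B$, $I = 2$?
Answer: $\sqrt{170} \approx 13.038$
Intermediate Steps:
$K{\left(f \right)} = -8 + f$
$Q{\left(B \right)} = B^{2} + 5 B$
$Y{\left(z \right)} = -11$ ($Y{\left(z \right)} = -8 - 3 = -11$)
$d{\left(o,Z \right)} = 9$
$\sqrt{d{\left(Y{\left(-3 \right)},Q{\left(I \right)} \right)} + 161} = \sqrt{9 + 161} = \sqrt{170}$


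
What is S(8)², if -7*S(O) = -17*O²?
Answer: 1183744/49 ≈ 24158.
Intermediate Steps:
S(O) = 17*O²/7 (S(O) = -(-17)*O²/7 = 17*O²/7)
S(8)² = ((17/7)*8²)² = ((17/7)*64)² = (1088/7)² = 1183744/49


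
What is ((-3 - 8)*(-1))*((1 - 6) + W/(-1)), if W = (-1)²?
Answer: -66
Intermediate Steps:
W = 1
((-3 - 8)*(-1))*((1 - 6) + W/(-1)) = ((-3 - 8)*(-1))*((1 - 6) + 1/(-1)) = (-11*(-1))*(-5 + 1*(-1)) = 11*(-5 - 1) = 11*(-6) = -66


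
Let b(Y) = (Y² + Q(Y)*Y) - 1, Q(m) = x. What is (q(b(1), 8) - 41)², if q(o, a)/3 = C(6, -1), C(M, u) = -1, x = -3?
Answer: 1936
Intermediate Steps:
Q(m) = -3
b(Y) = -1 + Y² - 3*Y (b(Y) = (Y² - 3*Y) - 1 = -1 + Y² - 3*Y)
q(o, a) = -3 (q(o, a) = 3*(-1) = -3)
(q(b(1), 8) - 41)² = (-3 - 41)² = (-44)² = 1936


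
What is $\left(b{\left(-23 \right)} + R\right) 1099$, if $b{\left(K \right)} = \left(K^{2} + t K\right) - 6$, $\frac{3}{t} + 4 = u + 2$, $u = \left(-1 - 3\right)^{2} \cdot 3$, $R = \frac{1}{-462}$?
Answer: $\frac{18913162}{33} \approx 5.7313 \cdot 10^{5}$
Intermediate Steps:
$R = - \frac{1}{462} \approx -0.0021645$
$u = 48$ ($u = \left(-4\right)^{2} \cdot 3 = 16 \cdot 3 = 48$)
$t = \frac{3}{46}$ ($t = \frac{3}{-4 + \left(48 + 2\right)} = \frac{3}{-4 + 50} = \frac{3}{46} \approx 0.065217$)
$b{\left(K \right)} = -6 + K^{2} + \frac{3 K}{46}$ ($b{\left(K \right)} = \left(K^{2} + \frac{3 K}{46}\right) - 6 = -6 + K^{2} + \frac{3 K}{46}$)
$\left(b{\left(-23 \right)} + R\right) 1099 = \left(\left(-6 + \left(-23\right)^{2} + \frac{3}{46} \left(-23\right)\right) - \frac{1}{462}\right) 1099 = \left(\left(-6 + 529 - \frac{3}{2}\right) - \frac{1}{462}\right) 1099 = \left(\frac{1043}{2} - \frac{1}{462}\right) 1099 = \frac{120466}{231} \cdot 1099 = \frac{18913162}{33}$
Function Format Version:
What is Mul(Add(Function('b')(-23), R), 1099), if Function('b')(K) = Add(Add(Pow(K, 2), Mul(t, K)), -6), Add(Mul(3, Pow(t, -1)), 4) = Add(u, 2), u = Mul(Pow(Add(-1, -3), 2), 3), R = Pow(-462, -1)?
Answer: Rational(18913162, 33) ≈ 5.7313e+5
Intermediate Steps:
R = Rational(-1, 462) ≈ -0.0021645
u = 48 (u = Mul(Pow(-4, 2), 3) = Mul(16, 3) = 48)
t = Rational(3, 46) (t = Mul(3, Pow(Add(-4, Add(48, 2)), -1)) = Mul(3, Pow(Add(-4, 50), -1)) = Mul(3, Pow(46, -1)) = Mul(3, Rational(1, 46)) = Rational(3, 46) ≈ 0.065217)
Function('b')(K) = Add(-6, Pow(K, 2), Mul(Rational(3, 46), K)) (Function('b')(K) = Add(Add(Pow(K, 2), Mul(Rational(3, 46), K)), -6) = Add(-6, Pow(K, 2), Mul(Rational(3, 46), K)))
Mul(Add(Function('b')(-23), R), 1099) = Mul(Add(Add(-6, Pow(-23, 2), Mul(Rational(3, 46), -23)), Rational(-1, 462)), 1099) = Mul(Add(Add(-6, 529, Rational(-3, 2)), Rational(-1, 462)), 1099) = Mul(Add(Rational(1043, 2), Rational(-1, 462)), 1099) = Mul(Rational(120466, 231), 1099) = Rational(18913162, 33)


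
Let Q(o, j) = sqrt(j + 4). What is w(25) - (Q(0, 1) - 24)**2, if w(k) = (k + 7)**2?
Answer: 443 + 48*sqrt(5) ≈ 550.33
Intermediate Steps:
Q(o, j) = sqrt(4 + j)
w(k) = (7 + k)**2
w(25) - (Q(0, 1) - 24)**2 = (7 + 25)**2 - (sqrt(4 + 1) - 24)**2 = 32**2 - (sqrt(5) - 24)**2 = 1024 - (-24 + sqrt(5))**2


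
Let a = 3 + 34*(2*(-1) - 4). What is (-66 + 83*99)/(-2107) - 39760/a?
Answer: 82135969/423507 ≈ 193.94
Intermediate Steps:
a = -201 (a = 3 + 34*(-2 - 4) = 3 + 34*(-6) = 3 - 204 = -201)
(-66 + 83*99)/(-2107) - 39760/a = (-66 + 83*99)/(-2107) - 39760/(-201) = (-66 + 8217)*(-1/2107) - 39760*(-1/201) = 8151*(-1/2107) + 39760/201 = -8151/2107 + 39760/201 = 82135969/423507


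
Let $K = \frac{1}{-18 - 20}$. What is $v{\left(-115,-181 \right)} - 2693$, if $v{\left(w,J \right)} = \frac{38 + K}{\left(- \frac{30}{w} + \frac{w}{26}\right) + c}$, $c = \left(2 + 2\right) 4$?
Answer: $- \frac{361779736}{134501} \approx -2689.8$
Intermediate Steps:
$c = 16$ ($c = 4 \cdot 4 = 16$)
$K = - \frac{1}{38}$ ($K = \frac{1}{-38} = - \frac{1}{38} \approx -0.026316$)
$v{\left(w,J \right)} = \frac{1443}{38 \left(16 - \frac{30}{w} + \frac{w}{26}\right)}$ ($v{\left(w,J \right)} = \frac{38 - \frac{1}{38}}{\left(- \frac{30}{w} + \frac{w}{26}\right) + 16} = \frac{1443}{38 \left(\left(- \frac{30}{w} + w \frac{1}{26}\right) + 16\right)} = \frac{1443}{38 \left(\left(- \frac{30}{w} + \frac{w}{26}\right) + 16\right)} = \frac{1443}{38 \left(16 - \frac{30}{w} + \frac{w}{26}\right)}$)
$v{\left(-115,-181 \right)} - 2693 = \frac{18759}{19} \left(-115\right) \frac{1}{-780 + \left(-115\right)^{2} + 416 \left(-115\right)} - 2693 = \frac{18759}{19} \left(-115\right) \frac{1}{-780 + 13225 - 47840} - 2693 = \frac{18759}{19} \left(-115\right) \frac{1}{-35395} - 2693 = \frac{18759}{19} \left(-115\right) \left(- \frac{1}{35395}\right) - 2693 = \frac{431457}{134501} - 2693 = - \frac{361779736}{134501}$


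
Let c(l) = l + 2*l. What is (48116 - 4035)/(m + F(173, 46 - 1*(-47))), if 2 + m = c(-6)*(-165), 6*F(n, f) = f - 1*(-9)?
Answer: 44081/2985 ≈ 14.768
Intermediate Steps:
F(n, f) = 3/2 + f/6 (F(n, f) = (f - 1*(-9))/6 = (f + 9)/6 = (9 + f)/6 = 3/2 + f/6)
c(l) = 3*l
m = 2968 (m = -2 + (3*(-6))*(-165) = -2 - 18*(-165) = -2 + 2970 = 2968)
(48116 - 4035)/(m + F(173, 46 - 1*(-47))) = (48116 - 4035)/(2968 + (3/2 + (46 - 1*(-47))/6)) = 44081/(2968 + (3/2 + (46 + 47)/6)) = 44081/(2968 + (3/2 + (⅙)*93)) = 44081/(2968 + (3/2 + 31/2)) = 44081/(2968 + 17) = 44081/2985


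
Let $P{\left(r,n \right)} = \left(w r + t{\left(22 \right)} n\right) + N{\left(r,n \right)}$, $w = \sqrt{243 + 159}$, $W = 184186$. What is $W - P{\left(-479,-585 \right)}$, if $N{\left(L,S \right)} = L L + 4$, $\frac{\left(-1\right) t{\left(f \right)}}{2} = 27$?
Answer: $-76849 + 479 \sqrt{402} \approx -67245.0$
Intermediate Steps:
$t{\left(f \right)} = -54$ ($t{\left(f \right)} = \left(-2\right) 27 = -54$)
$w = \sqrt{402} \approx 20.05$
$N{\left(L,S \right)} = 4 + L^{2}$ ($N{\left(L,S \right)} = L^{2} + 4 = 4 + L^{2}$)
$P{\left(r,n \right)} = 4 + r^{2} - 54 n + r \sqrt{402}$ ($P{\left(r,n \right)} = \left(\sqrt{402} r - 54 n\right) + \left(4 + r^{2}\right) = \left(r \sqrt{402} - 54 n\right) + \left(4 + r^{2}\right) = \left(- 54 n + r \sqrt{402}\right) + \left(4 + r^{2}\right) = 4 + r^{2} - 54 n + r \sqrt{402}$)
$W - P{\left(-479,-585 \right)} = 184186 - \left(4 + \left(-479\right)^{2} - -31590 - 479 \sqrt{402}\right) = 184186 - \left(4 + 229441 + 31590 - 479 \sqrt{402}\right) = 184186 - \left(261035 - 479 \sqrt{402}\right) = -76849 + 479 \sqrt{402}$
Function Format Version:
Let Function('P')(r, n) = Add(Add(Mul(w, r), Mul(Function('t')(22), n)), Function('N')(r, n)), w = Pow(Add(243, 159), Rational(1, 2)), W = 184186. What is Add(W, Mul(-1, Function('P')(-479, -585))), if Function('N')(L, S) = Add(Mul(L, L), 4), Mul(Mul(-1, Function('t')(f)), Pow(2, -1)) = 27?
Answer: Add(-76849, Mul(479, Pow(402, Rational(1, 2)))) ≈ -67245.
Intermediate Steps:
Function('t')(f) = -54 (Function('t')(f) = Mul(-2, 27) = -54)
w = Pow(402, Rational(1, 2)) ≈ 20.050
Function('N')(L, S) = Add(4, Pow(L, 2)) (Function('N')(L, S) = Add(Pow(L, 2), 4) = Add(4, Pow(L, 2)))
Function('P')(r, n) = Add(4, Pow(r, 2), Mul(-54, n), Mul(r, Pow(402, Rational(1, 2)))) (Function('P')(r, n) = Add(Add(Mul(Pow(402, Rational(1, 2)), r), Mul(-54, n)), Add(4, Pow(r, 2))) = Add(Add(Mul(r, Pow(402, Rational(1, 2))), Mul(-54, n)), Add(4, Pow(r, 2))) = Add(Add(Mul(-54, n), Mul(r, Pow(402, Rational(1, 2)))), Add(4, Pow(r, 2))) = Add(4, Pow(r, 2), Mul(-54, n), Mul(r, Pow(402, Rational(1, 2)))))
Add(W, Mul(-1, Function('P')(-479, -585))) = Add(184186, Mul(-1, Add(4, Pow(-479, 2), Mul(-54, -585), Mul(-479, Pow(402, Rational(1, 2)))))) = Add(184186, Mul(-1, Add(4, 229441, 31590, Mul(-479, Pow(402, Rational(1, 2)))))) = Add(184186, Mul(-1, Add(261035, Mul(-479, Pow(402, Rational(1, 2)))))) = Add(184186, Add(-261035, Mul(479, Pow(402, Rational(1, 2))))) = Add(-76849, Mul(479, Pow(402, Rational(1, 2))))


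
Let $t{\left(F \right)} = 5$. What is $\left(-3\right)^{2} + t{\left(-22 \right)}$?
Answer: $14$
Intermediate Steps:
$\left(-3\right)^{2} + t{\left(-22 \right)} = \left(-3\right)^{2} + 5 = 9 + 5 = 14$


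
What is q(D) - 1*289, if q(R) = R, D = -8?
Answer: -297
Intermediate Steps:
q(D) - 1*289 = -8 - 1*289 = -8 - 289 = -297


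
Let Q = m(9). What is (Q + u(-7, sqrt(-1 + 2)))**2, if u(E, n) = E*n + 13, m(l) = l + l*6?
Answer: 4761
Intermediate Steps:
m(l) = 7*l (m(l) = l + 6*l = 7*l)
Q = 63 (Q = 7*9 = 63)
u(E, n) = 13 + E*n
(Q + u(-7, sqrt(-1 + 2)))**2 = (63 + (13 - 7*sqrt(-1 + 2)))**2 = (63 + (13 - 7*sqrt(1)))**2 = (63 + (13 - 7*1))**2 = (63 + (13 - 7))**2 = (63 + 6)**2 = 69**2 = 4761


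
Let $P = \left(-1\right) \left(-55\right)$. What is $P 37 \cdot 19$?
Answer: $38665$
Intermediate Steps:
$P = 55$
$P 37 \cdot 19 = 55 \cdot 37 \cdot 19 = 2035 \cdot 19 = 38665$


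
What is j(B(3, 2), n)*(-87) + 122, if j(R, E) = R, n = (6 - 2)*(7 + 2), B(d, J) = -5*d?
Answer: 1427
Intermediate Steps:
n = 36 (n = 4*9 = 36)
j(B(3, 2), n)*(-87) + 122 = -5*3*(-87) + 122 = -15*(-87) + 122 = 1305 + 122 = 1427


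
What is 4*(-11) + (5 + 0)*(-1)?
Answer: -49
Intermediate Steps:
4*(-11) + (5 + 0)*(-1) = -44 + 5*(-1) = -44 - 5 = -49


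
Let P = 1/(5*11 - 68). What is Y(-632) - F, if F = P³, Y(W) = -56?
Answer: -123031/2197 ≈ -56.000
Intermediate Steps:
P = -1/13 (P = 1/(55 - 68) = 1/(-13) = -1/13 ≈ -0.076923)
F = -1/2197 (F = (-1/13)³ = -1/2197 ≈ -0.00045517)
Y(-632) - F = -56 - 1*(-1/2197) = -56 + 1/2197 = -123031/2197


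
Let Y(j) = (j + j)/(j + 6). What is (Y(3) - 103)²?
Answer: 94249/9 ≈ 10472.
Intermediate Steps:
Y(j) = 2*j/(6 + j) (Y(j) = (2*j)/(6 + j) = 2*j/(6 + j))
(Y(3) - 103)² = (2*3/(6 + 3) - 103)² = (2*3/9 - 103)² = (2*3*(⅑) - 103)² = (⅔ - 103)² = (-307/3)² = 94249/9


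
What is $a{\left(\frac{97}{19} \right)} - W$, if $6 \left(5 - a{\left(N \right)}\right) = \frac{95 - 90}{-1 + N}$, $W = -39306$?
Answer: $\frac{18397453}{468} \approx 39311.0$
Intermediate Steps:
$a{\left(N \right)} = 5 - \frac{5}{6 \left(-1 + N\right)}$ ($a{\left(N \right)} = 5 - \frac{\left(95 - 90\right) \frac{1}{-1 + N}}{6} = 5 - \frac{5 \frac{1}{-1 + N}}{6} = 5 - \frac{5}{6 \left(-1 + N\right)}$)
$a{\left(\frac{97}{19} \right)} - W = \frac{5 \left(-7 + 6 \cdot \frac{97}{19}\right)}{6 \left(-1 + \frac{97}{19}\right)} - -39306 = \frac{5 \left(-7 + 6 \cdot 97 \cdot \frac{1}{19}\right)}{6 \left(-1 + 97 \cdot \frac{1}{19}\right)} + 39306 = \frac{5 \left(-7 + 6 \cdot \frac{97}{19}\right)}{6 \left(-1 + \frac{97}{19}\right)} + 39306 = \frac{5 \left(-7 + \frac{582}{19}\right)}{6 \cdot \frac{78}{19}} + 39306 = \frac{5}{6} \cdot \frac{19}{78} \cdot \frac{449}{19} + 39306 = \frac{2245}{468} + 39306 = \frac{18397453}{468}$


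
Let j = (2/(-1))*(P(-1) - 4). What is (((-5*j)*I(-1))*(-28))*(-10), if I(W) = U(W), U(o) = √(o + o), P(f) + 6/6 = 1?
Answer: -11200*I*√2 ≈ -15839.0*I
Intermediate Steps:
P(f) = 0 (P(f) = -1 + 1 = 0)
U(o) = √2*√o (U(o) = √(2*o) = √2*√o)
I(W) = √2*√W
j = 8 (j = (2/(-1))*(0 - 4) = (2*(-1))*(-4) = -2*(-4) = 8)
(((-5*j)*I(-1))*(-28))*(-10) = (((-5*8)*(√2*√(-1)))*(-28))*(-10) = (-40*√2*I*(-28))*(-10) = (-40*I*√2*(-28))*(-10) = (1120*I*√2)*(-10) = -11200*I*√2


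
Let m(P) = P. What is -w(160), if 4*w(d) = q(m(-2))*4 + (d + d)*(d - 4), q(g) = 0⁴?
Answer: -12480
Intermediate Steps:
q(g) = 0
w(d) = d*(-4 + d)/2 (w(d) = (0*4 + (d + d)*(d - 4))/4 = (0 + (2*d)*(-4 + d))/4 = (0 + 2*d*(-4 + d))/4 = (2*d*(-4 + d))/4 = d*(-4 + d)/2)
-w(160) = -160*(-4 + 160)/2 = -160*156/2 = -1*12480 = -12480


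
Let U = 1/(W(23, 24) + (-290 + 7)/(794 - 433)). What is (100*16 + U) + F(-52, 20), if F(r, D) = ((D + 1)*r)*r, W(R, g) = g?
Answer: 489316665/8381 ≈ 58384.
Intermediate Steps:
F(r, D) = r²*(1 + D) (F(r, D) = ((1 + D)*r)*r = (r*(1 + D))*r = r²*(1 + D))
U = 361/8381 (U = 1/(24 + (-290 + 7)/(794 - 433)) = 1/(24 - 283/361) = 1/(8381/361) = 361/8381 ≈ 0.043074)
(100*16 + U) + F(-52, 20) = (100*16 + 361/8381) + (-52)²*(1 + 20) = (1600 + 361/8381) + 2704*21 = 13409961/8381 + 56784 = 489316665/8381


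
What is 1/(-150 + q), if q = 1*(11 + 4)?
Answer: -1/135 ≈ -0.0074074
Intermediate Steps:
q = 15 (q = 1*15 = 15)
1/(-150 + q) = 1/(-150 + 15) = 1/(-135) = -1/135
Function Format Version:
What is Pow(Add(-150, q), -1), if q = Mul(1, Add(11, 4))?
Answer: Rational(-1, 135) ≈ -0.0074074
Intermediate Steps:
q = 15 (q = Mul(1, 15) = 15)
Pow(Add(-150, q), -1) = Pow(Add(-150, 15), -1) = Pow(-135, -1) = Rational(-1, 135)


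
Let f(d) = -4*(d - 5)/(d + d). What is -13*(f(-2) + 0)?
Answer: 91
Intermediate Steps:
f(d) = -2*(-5 + d)/d (f(d) = -4*(-5 + d)/(2*d) = -4*(-5 + d)*1/(2*d) = -2*(-5 + d)/d)
-13*(f(-2) + 0) = -13*((-2 + 10/(-2)) + 0) = -13*((-2 + 10*(-½)) + 0) = -13*((-2 - 5) + 0) = -13*(-7 + 0) = -13*(-7) = 91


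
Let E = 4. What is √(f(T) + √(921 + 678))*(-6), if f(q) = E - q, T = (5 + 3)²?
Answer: -6*I*√(60 - √1599) ≈ -26.841*I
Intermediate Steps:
T = 64 (T = 8² = 64)
f(q) = 4 - q
√(f(T) + √(921 + 678))*(-6) = √((4 - 1*64) + √(921 + 678))*(-6) = √((4 - 64) + √1599)*(-6) = √(-60 + √1599)*(-6) = -6*√(-60 + √1599)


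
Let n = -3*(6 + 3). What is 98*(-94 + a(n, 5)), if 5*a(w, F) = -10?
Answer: -9408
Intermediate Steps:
n = -27 (n = -3*9 = -27)
a(w, F) = -2 (a(w, F) = (⅕)*(-10) = -2)
98*(-94 + a(n, 5)) = 98*(-94 - 2) = 98*(-96) = -9408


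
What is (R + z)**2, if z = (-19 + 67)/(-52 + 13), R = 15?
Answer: 32041/169 ≈ 189.59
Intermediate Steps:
z = -16/13 (z = 48/(-39) = 48*(-1/39) = -16/13 ≈ -1.2308)
(R + z)**2 = (15 - 16/13)**2 = (179/13)**2 = 32041/169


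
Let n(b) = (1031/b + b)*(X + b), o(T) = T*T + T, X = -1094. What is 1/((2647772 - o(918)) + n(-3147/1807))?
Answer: 10275738603/25224008317147030 ≈ 4.0738e-7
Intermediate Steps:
o(T) = T + T² (o(T) = T² + T = T + T²)
n(b) = (-1094 + b)*(b + 1031/b) (n(b) = (1031/b + b)*(-1094 + b) = (b + 1031/b)*(-1094 + b) = (-1094 + b)*(b + 1031/b))
1/((2647772 - o(918)) + n(-3147/1807)) = 1/((2647772 - 918*(1 + 918)) + (1031 + (-3147/1807)² - 1127914/((-3147/1807)) - (-3442818)/1807)) = 1/((2647772 - 918*919) + (1031 + (-3147*1/1807)² - 1127914/((-3147*1/1807)) - (-3442818)/1807)) = 1/((2647772 - 1*843642) + (1031 + (-3147/1807)² - 1127914/(-3147/1807) - 1094*(-3147/1807))) = 1/((2647772 - 843642) + (1031 + 9903609/3265249 - 1127914*(-1807/3147) + 3442818/1807)) = 1/(1804130 + (1031 + 9903609/3265249 + 2038140598/3147 + 3442818/1807)) = 1/(1804130 + 6685240031316640/10275738603) = 1/(25224008317147030/10275738603) = 10275738603/25224008317147030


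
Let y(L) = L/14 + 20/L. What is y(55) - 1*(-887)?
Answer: 137259/154 ≈ 891.29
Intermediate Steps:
y(L) = 20/L + L/14 (y(L) = L*(1/14) + 20/L = L/14 + 20/L = 20/L + L/14)
y(55) - 1*(-887) = (20/55 + (1/14)*55) - 1*(-887) = (20*(1/55) + 55/14) + 887 = (4/11 + 55/14) + 887 = 661/154 + 887 = 137259/154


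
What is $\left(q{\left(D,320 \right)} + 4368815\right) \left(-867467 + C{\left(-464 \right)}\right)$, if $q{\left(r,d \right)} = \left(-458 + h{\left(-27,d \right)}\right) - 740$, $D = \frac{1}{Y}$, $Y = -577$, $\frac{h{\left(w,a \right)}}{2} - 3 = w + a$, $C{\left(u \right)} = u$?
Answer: $-3791304005579$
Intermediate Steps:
$h{\left(w,a \right)} = 6 + 2 a + 2 w$ ($h{\left(w,a \right)} = 6 + 2 \left(w + a\right) = 6 + 2 \left(a + w\right) = 6 + \left(2 a + 2 w\right) = 6 + 2 a + 2 w$)
$D = - \frac{1}{577}$ ($D = \frac{1}{-577} = - \frac{1}{577} \approx -0.0017331$)
$q{\left(r,d \right)} = -1246 + 2 d$ ($q{\left(r,d \right)} = \left(-458 + \left(6 + 2 d + 2 \left(-27\right)\right)\right) - 740 = \left(-458 + \left(6 + 2 d - 54\right)\right) - 740 = \left(-458 + \left(-48 + 2 d\right)\right) - 740 = \left(-506 + 2 d\right) - 740 = -1246 + 2 d$)
$\left(q{\left(D,320 \right)} + 4368815\right) \left(-867467 + C{\left(-464 \right)}\right) = \left(\left(-1246 + 2 \cdot 320\right) + 4368815\right) \left(-867467 - 464\right) = \left(\left(-1246 + 640\right) + 4368815\right) \left(-867931\right) = \left(-606 + 4368815\right) \left(-867931\right) = 4368209 \left(-867931\right) = -3791304005579$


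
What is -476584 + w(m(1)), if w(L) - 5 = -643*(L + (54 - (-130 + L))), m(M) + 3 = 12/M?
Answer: -594891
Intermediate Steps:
m(M) = -3 + 12/M
w(L) = -118307 (w(L) = 5 - 643*(L + (54 - (-130 + L))) = 5 - 643*(L + (54 + (130 - L))) = 5 - 643*(L + (184 - L)) = 5 - 643*184 = 5 - 118312 = -118307)
-476584 + w(m(1)) = -476584 - 118307 = -594891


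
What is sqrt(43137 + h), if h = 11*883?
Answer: 5*sqrt(2114) ≈ 229.89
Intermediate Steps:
h = 9713
sqrt(43137 + h) = sqrt(43137 + 9713) = sqrt(52850) = 5*sqrt(2114)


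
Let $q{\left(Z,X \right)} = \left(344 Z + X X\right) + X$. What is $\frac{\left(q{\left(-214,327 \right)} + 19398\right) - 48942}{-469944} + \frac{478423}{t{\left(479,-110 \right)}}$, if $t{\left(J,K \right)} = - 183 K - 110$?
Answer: $\frac{2553977459}{106912260} \approx 23.889$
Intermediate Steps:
$t{\left(J,K \right)} = -110 - 183 K$
$q{\left(Z,X \right)} = X + X^{2} + 344 Z$ ($q{\left(Z,X \right)} = \left(344 Z + X^{2}\right) + X = \left(X^{2} + 344 Z\right) + X = X + X^{2} + 344 Z$)
$\frac{\left(q{\left(-214,327 \right)} + 19398\right) - 48942}{-469944} + \frac{478423}{t{\left(479,-110 \right)}} = \frac{\left(\left(327 + 327^{2} + 344 \left(-214\right)\right) + 19398\right) - 48942}{-469944} + \frac{478423}{-110 - -20130} = \left(\left(\left(327 + 106929 - 73616\right) + 19398\right) - 48942\right) \left(- \frac{1}{469944}\right) + \frac{478423}{-110 + 20130} = \left(\left(33640 + 19398\right) - 48942\right) \left(- \frac{1}{469944}\right) + \frac{478423}{20020} = \left(53038 - 48942\right) \left(- \frac{1}{469944}\right) + 478423 \cdot \frac{1}{20020} = 4096 \left(- \frac{1}{469944}\right) + \frac{43493}{1820} = - \frac{512}{58743} + \frac{43493}{1820} = \frac{2553977459}{106912260}$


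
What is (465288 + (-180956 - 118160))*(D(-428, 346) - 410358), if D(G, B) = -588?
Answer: -68287718712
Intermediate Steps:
(465288 + (-180956 - 118160))*(D(-428, 346) - 410358) = (465288 + (-180956 - 118160))*(-588 - 410358) = (465288 - 299116)*(-410946) = 166172*(-410946) = -68287718712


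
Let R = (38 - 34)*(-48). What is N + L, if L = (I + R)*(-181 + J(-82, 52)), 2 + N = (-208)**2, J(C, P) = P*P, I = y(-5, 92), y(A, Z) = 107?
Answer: -171193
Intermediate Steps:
I = 107
J(C, P) = P**2
R = -192 (R = 4*(-48) = -192)
N = 43262 (N = -2 + (-208)**2 = -2 + 43264 = 43262)
L = -214455 (L = (107 - 192)*(-181 + 52**2) = -85*(-181 + 2704) = -85*2523 = -214455)
N + L = 43262 - 214455 = -171193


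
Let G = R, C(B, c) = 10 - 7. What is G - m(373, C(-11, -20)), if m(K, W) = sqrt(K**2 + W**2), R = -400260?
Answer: -400260 - sqrt(139138) ≈ -4.0063e+5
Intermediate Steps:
C(B, c) = 3
G = -400260
G - m(373, C(-11, -20)) = -400260 - sqrt(373**2 + 3**2) = -400260 - sqrt(139129 + 9) = -400260 - sqrt(139138)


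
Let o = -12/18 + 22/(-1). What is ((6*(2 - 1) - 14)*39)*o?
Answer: 7072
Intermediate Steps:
o = -68/3 (o = -12*1/18 + 22*(-1) = -⅔ - 22 = -68/3 ≈ -22.667)
((6*(2 - 1) - 14)*39)*o = ((6*(2 - 1) - 14)*39)*(-68/3) = ((6*1 - 14)*39)*(-68/3) = ((6 - 14)*39)*(-68/3) = -8*39*(-68/3) = -312*(-68/3) = 7072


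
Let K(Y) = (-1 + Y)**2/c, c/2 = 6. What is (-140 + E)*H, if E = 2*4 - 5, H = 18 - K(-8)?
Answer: -6165/4 ≈ -1541.3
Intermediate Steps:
c = 12 (c = 2*6 = 12)
K(Y) = (-1 + Y)**2/12
H = 45/4 (H = 18 - (-1 - 8)**2/12 = 18 - (-9)**2/12 = 18 - 81/12 = 18 - 1*27/4 = 18 - 27/4 = 45/4 ≈ 11.250)
E = 3 (E = 8 - 5 = 3)
(-140 + E)*H = (-140 + 3)*(45/4) = -137*45/4 = -6165/4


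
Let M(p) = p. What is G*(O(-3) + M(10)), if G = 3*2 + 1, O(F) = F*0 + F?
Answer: 49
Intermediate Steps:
O(F) = F (O(F) = 0 + F = F)
G = 7 (G = 6 + 1 = 7)
G*(O(-3) + M(10)) = 7*(-3 + 10) = 7*7 = 49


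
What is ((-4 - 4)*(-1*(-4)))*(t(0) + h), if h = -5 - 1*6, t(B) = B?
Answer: 352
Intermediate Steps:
h = -11 (h = -5 - 6 = -11)
((-4 - 4)*(-1*(-4)))*(t(0) + h) = ((-4 - 4)*(-1*(-4)))*(0 - 11) = -8*4*(-11) = -32*(-11) = 352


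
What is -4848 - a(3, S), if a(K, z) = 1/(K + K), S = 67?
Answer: -29089/6 ≈ -4848.2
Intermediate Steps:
a(K, z) = 1/(2*K)
-4848 - a(3, S) = -4848 - 1/(2*3) = -4848 - 1*⅙ = -4848 - ⅙ = -29089/6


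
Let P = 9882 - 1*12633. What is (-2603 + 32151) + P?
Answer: 26797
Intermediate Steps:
P = -2751 (P = 9882 - 12633 = -2751)
(-2603 + 32151) + P = (-2603 + 32151) - 2751 = 29548 - 2751 = 26797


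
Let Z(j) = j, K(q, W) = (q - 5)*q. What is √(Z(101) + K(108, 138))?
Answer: 5*√449 ≈ 105.95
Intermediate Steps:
K(q, W) = q*(-5 + q) (K(q, W) = (-5 + q)*q = q*(-5 + q))
√(Z(101) + K(108, 138)) = √(101 + 108*(-5 + 108)) = √(101 + 108*103) = √(101 + 11124) = √11225 = 5*√449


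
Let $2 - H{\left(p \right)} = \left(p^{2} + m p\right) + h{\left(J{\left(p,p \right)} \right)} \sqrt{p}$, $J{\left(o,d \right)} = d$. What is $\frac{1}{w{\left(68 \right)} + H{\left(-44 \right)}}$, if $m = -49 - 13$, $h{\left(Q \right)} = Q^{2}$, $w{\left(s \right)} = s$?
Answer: $\frac{i}{2 \left(- 2297 i + 1936 \sqrt{11}\right)} \approx -2.4696 \cdot 10^{-5} + 6.9035 \cdot 10^{-5} i$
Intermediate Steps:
$m = -62$
$H{\left(p \right)} = 2 - p^{2} - p^{\frac{5}{2}} + 62 p$ ($H{\left(p \right)} = 2 - \left(\left(p^{2} - 62 p\right) + p^{2} \sqrt{p}\right) = 2 - \left(\left(p^{2} - 62 p\right) + p^{\frac{5}{2}}\right) = 2 - \left(p^{2} + p^{\frac{5}{2}} - 62 p\right) = 2 - p^{2} - p^{\frac{5}{2}} + 62 p$)
$\frac{1}{w{\left(68 \right)} + H{\left(-44 \right)}} = \frac{1}{68 + \left(2 - \left(-44\right)^{2} - \left(-44\right)^{\frac{5}{2}} + 62 \left(-44\right)\right)} = \frac{1}{68 - \left(4662 + 3872 i \sqrt{11}\right)} = \frac{1}{-4594 - 3872 i \sqrt{11}}$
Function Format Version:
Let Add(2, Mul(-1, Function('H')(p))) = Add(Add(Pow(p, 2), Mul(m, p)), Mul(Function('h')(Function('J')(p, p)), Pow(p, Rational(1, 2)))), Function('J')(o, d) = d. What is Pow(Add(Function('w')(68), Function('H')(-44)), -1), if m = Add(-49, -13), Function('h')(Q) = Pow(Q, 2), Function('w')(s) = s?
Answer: Mul(Rational(1, 2), I, Pow(Add(Mul(-2297, I), Mul(1936, Pow(11, Rational(1, 2)))), -1)) ≈ Add(-2.4696e-5, Mul(6.9035e-5, I))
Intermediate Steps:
m = -62
Function('H')(p) = Add(2, Mul(-1, Pow(p, 2)), Mul(-1, Pow(p, Rational(5, 2))), Mul(62, p)) (Function('H')(p) = Add(2, Mul(-1, Add(Add(Pow(p, 2), Mul(-62, p)), Mul(Pow(p, 2), Pow(p, Rational(1, 2)))))) = Add(2, Mul(-1, Add(Add(Pow(p, 2), Mul(-62, p)), Pow(p, Rational(5, 2))))) = Add(2, Mul(-1, Add(Pow(p, 2), Pow(p, Rational(5, 2)), Mul(-62, p)))) = Add(2, Add(Mul(-1, Pow(p, 2)), Mul(-1, Pow(p, Rational(5, 2))), Mul(62, p))) = Add(2, Mul(-1, Pow(p, 2)), Mul(-1, Pow(p, Rational(5, 2))), Mul(62, p)))
Pow(Add(Function('w')(68), Function('H')(-44)), -1) = Pow(Add(68, Add(2, Mul(-1, Pow(-44, 2)), Mul(-1, Pow(-44, Rational(5, 2))), Mul(62, -44))), -1) = Pow(Add(68, Add(2, Mul(-1, 1936), Mul(-1, Mul(3872, I, Pow(11, Rational(1, 2)))), -2728)), -1) = Pow(Add(68, Add(2, -1936, Mul(-3872, I, Pow(11, Rational(1, 2))), -2728)), -1) = Pow(Add(68, Add(-4662, Mul(-3872, I, Pow(11, Rational(1, 2))))), -1) = Pow(Add(-4594, Mul(-3872, I, Pow(11, Rational(1, 2)))), -1)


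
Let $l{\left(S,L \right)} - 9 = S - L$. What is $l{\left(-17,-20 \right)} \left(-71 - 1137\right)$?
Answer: $-14496$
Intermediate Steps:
$l{\left(S,L \right)} = 9 + S - L$ ($l{\left(S,L \right)} = 9 - \left(L - S\right) = 9 + S - L$)
$l{\left(-17,-20 \right)} \left(-71 - 1137\right) = \left(9 - 17 - -20\right) \left(-71 - 1137\right) = \left(9 - 17 + 20\right) \left(-1208\right) = 12 \left(-1208\right) = -14496$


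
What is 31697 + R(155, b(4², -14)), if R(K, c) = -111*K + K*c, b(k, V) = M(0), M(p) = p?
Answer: 14492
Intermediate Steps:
b(k, V) = 0
31697 + R(155, b(4², -14)) = 31697 + 155*(-111 + 0) = 31697 + 155*(-111) = 31697 - 17205 = 14492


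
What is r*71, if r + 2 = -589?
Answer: -41961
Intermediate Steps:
r = -591 (r = -2 - 589 = -591)
r*71 = -591*71 = -41961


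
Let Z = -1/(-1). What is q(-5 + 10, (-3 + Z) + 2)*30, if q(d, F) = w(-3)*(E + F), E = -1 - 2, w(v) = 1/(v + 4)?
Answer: -90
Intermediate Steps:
w(v) = 1/(4 + v)
Z = 1 (Z = -1*(-1) = 1)
E = -3
q(d, F) = -3 + F (q(d, F) = (-3 + F)/(4 - 3) = (-3 + F)/1 = 1*(-3 + F) = -3 + F)
q(-5 + 10, (-3 + Z) + 2)*30 = (-3 + ((-3 + 1) + 2))*30 = (-3 + (-2 + 2))*30 = (-3 + 0)*30 = -3*30 = -90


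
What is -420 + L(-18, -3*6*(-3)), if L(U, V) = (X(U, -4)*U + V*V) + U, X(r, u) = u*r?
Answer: 1182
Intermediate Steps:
X(r, u) = r*u
L(U, V) = U + V² - 4*U² (L(U, V) = ((U*(-4))*U + V*V) + U = ((-4*U)*U + V²) + U = (-4*U² + V²) + U = (V² - 4*U²) + U = U + V² - 4*U²)
-420 + L(-18, -3*6*(-3)) = -420 + (-18 + (-3*6*(-3))² - 4*(-18)²) = -420 + (-18 + (-18*(-3))² - 4*324) = -420 + (-18 + 54² - 1296) = -420 + (-18 + 2916 - 1296) = -420 + 1602 = 1182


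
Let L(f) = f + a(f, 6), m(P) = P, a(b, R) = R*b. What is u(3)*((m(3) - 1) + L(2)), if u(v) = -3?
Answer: -48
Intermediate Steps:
L(f) = 7*f (L(f) = f + 6*f = 7*f)
u(3)*((m(3) - 1) + L(2)) = -3*((3 - 1) + 7*2) = -3*(2 + 14) = -3*16 = -48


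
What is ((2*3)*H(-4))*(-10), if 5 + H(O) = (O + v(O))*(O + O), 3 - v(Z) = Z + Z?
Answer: 3660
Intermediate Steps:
v(Z) = 3 - 2*Z (v(Z) = 3 - (Z + Z) = 3 - 2*Z)
H(O) = -5 + 2*O*(3 - O) (H(O) = -5 + (O + (3 - 2*O))*(O + O) = -5 + (3 - O)*(2*O) = -5 + 2*O*(3 - O))
((2*3)*H(-4))*(-10) = ((2*3)*(-5 - 2*(-4)² + 6*(-4)))*(-10) = (6*(-5 - 2*16 - 24))*(-10) = (6*(-5 - 32 - 24))*(-10) = (6*(-61))*(-10) = -366*(-10) = 3660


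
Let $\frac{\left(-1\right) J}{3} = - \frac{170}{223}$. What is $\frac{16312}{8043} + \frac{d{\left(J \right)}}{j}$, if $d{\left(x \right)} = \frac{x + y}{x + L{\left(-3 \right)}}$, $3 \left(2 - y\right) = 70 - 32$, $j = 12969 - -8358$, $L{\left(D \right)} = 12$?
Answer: $\frac{554174921389}{273252166173} \approx 2.0281$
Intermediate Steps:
$J = \frac{510}{223}$ ($J = - 3 \left(- \frac{170}{223}\right) = - 3 \left(\left(-170\right) \frac{1}{223}\right) = \left(-3\right) \left(- \frac{170}{223}\right) = \frac{510}{223} \approx 2.287$)
$j = 21327$ ($j = 12969 + 8358 = 21327$)
$y = - \frac{32}{3}$ ($y = 2 - \frac{70 - 32}{3} = 2 - \frac{38}{3} = - \frac{32}{3} \approx -10.667$)
$d{\left(x \right)} = \frac{- \frac{32}{3} + x}{12 + x}$ ($d{\left(x \right)} = \frac{x - \frac{32}{3}}{x + 12} = \frac{- \frac{32}{3} + x}{12 + x}$)
$\frac{16312}{8043} + \frac{d{\left(J \right)}}{j} = \frac{16312}{8043} + \frac{\frac{1}{12 + \frac{510}{223}} \left(- \frac{32}{3} + \frac{510}{223}\right)}{21327} = 16312 \cdot \frac{1}{8043} + \frac{1}{\frac{3186}{223}} \left(- \frac{5606}{669}\right) \frac{1}{21327} = \frac{16312}{8043} + \frac{223}{3186} \left(- \frac{5606}{669}\right) \frac{1}{21327} = \frac{16312}{8043} - \frac{2803}{101921733} = \frac{554174921389}{273252166173}$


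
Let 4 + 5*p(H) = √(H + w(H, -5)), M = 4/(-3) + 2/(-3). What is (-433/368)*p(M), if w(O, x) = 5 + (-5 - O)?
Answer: 433/460 ≈ 0.94130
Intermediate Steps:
w(O, x) = -O
M = -2 (M = 4*(-⅓) + 2*(-⅓) = -4/3 - ⅔ = -2)
p(H) = -⅘ (p(H) = -⅘ + √(H - H)/5 = -⅘ + √0/5 = -⅘ + (⅕)*0 = -⅘ + 0 = -⅘)
(-433/368)*p(M) = -433/368*(-⅘) = 433/460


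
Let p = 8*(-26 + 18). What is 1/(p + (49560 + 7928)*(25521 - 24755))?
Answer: 1/44035744 ≈ 2.2709e-8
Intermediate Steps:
p = -64 (p = 8*(-8) = -64)
1/(p + (49560 + 7928)*(25521 - 24755)) = 1/(-64 + (49560 + 7928)*(25521 - 24755)) = 1/(-64 + 57488*766) = 1/(-64 + 44035808) = 1/44035744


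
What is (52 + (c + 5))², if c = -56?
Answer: 1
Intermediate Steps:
(52 + (c + 5))² = (52 + (-56 + 5))² = (52 - 51)² = 1² = 1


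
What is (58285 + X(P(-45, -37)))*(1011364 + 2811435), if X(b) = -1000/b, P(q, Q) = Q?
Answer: 8247860868455/37 ≈ 2.2292e+11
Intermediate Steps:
(58285 + X(P(-45, -37)))*(1011364 + 2811435) = (58285 - 1000/(-37))*(1011364 + 2811435) = (58285 - 1000*(-1/37))*3822799 = (58285 + 1000/37)*3822799 = (2157545/37)*3822799 = 8247860868455/37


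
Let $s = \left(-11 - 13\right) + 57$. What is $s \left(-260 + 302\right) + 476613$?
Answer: $477999$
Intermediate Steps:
$s = 33$ ($s = \left(-11 - 13\right) + 57 = -24 + 57 = 33$)
$s \left(-260 + 302\right) + 476613 = 33 \left(-260 + 302\right) + 476613 = 33 \cdot 42 + 476613 = 1386 + 476613 = 477999$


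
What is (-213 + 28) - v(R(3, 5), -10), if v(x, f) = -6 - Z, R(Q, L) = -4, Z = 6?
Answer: -173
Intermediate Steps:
v(x, f) = -12 (v(x, f) = -6 - 1*6 = -6 - 6 = -12)
(-213 + 28) - v(R(3, 5), -10) = (-213 + 28) - 1*(-12) = -185 + 12 = -173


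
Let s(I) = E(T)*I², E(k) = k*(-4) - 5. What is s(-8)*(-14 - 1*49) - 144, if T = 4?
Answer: 84528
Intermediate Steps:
E(k) = -5 - 4*k (E(k) = -4*k - 5 = -5 - 4*k)
s(I) = -21*I² (s(I) = (-5 - 4*4)*I² = (-5 - 16)*I² = -21*I²)
s(-8)*(-14 - 1*49) - 144 = (-21*(-8)²)*(-14 - 1*49) - 144 = (-21*64)*(-14 - 49) - 144 = -1344*(-63) - 144 = 84672 - 144 = 84528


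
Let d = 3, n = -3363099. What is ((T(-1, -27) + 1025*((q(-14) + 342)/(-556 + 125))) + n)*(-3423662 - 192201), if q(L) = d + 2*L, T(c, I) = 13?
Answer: 5242332382802233/431 ≈ 1.2163e+13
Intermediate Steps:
q(L) = 3 + 2*L
((T(-1, -27) + 1025*((q(-14) + 342)/(-556 + 125))) + n)*(-3423662 - 192201) = ((13 + 1025*(((3 + 2*(-14)) + 342)/(-556 + 125))) - 3363099)*(-3423662 - 192201) = ((13 + 1025*(((3 - 28) + 342)/(-431))) - 3363099)*(-3615863) = ((13 + 1025*((-25 + 342)*(-1/431))) - 3363099)*(-3615863) = ((13 + 1025*(317*(-1/431))) - 3363099)*(-3615863) = ((13 + 1025*(-317/431)) - 3363099)*(-3615863) = ((13 - 324925/431) - 3363099)*(-3615863) = (-319322/431 - 3363099)*(-3615863) = -1449814991/431*(-3615863) = 5242332382802233/431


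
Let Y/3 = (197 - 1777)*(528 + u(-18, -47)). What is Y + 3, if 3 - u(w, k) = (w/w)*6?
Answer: -2488497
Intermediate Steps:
u(w, k) = -3 (u(w, k) = 3 - w/w*6 = 3 - 6 = -3)
Y = -2488500 (Y = 3*((197 - 1777)*(528 - 3)) = 3*(-1580*525) = 3*(-829500) = -2488500)
Y + 3 = -2488500 + 3 = -2488497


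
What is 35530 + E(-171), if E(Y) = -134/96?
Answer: 1705373/48 ≈ 35529.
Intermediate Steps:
E(Y) = -67/48 (E(Y) = -134*1/96 = -67/48)
35530 + E(-171) = 35530 - 67/48 = 1705373/48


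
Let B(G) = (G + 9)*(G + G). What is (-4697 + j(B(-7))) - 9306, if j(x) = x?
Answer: -14031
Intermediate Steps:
B(G) = 2*G*(9 + G) (B(G) = (9 + G)*(2*G) = 2*G*(9 + G))
(-4697 + j(B(-7))) - 9306 = (-4697 + 2*(-7)*(9 - 7)) - 9306 = (-4697 + 2*(-7)*2) - 9306 = (-4697 - 28) - 9306 = -4725 - 9306 = -14031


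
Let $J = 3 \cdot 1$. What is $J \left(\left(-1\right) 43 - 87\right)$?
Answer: $-390$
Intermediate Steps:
$J = 3$
$J \left(\left(-1\right) 43 - 87\right) = 3 \left(\left(-1\right) 43 - 87\right) = 3 \left(-43 - 87\right) = 3 \left(-130\right) = -390$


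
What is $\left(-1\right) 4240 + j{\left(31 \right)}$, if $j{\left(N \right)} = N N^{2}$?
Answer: $25551$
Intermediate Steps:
$j{\left(N \right)} = N^{3}$
$\left(-1\right) 4240 + j{\left(31 \right)} = \left(-1\right) 4240 + 31^{3} = -4240 + 29791 = 25551$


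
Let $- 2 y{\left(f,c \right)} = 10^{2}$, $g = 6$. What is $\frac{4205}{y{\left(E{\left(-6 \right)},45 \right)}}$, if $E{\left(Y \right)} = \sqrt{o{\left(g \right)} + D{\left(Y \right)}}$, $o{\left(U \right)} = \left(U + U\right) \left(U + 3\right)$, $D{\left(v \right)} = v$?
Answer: $- \frac{841}{10} \approx -84.1$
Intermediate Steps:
$o{\left(U \right)} = 2 U \left(3 + U\right)$
$E{\left(Y \right)} = \sqrt{108 + Y}$ ($E{\left(Y \right)} = \sqrt{2 \cdot 6 \left(3 + 6\right) + Y} = \sqrt{2 \cdot 6 \cdot 9 + Y} = \sqrt{108 + Y}$)
$y{\left(f,c \right)} = -50$ ($y{\left(f,c \right)} = - \frac{10^{2}}{2} = \left(- \frac{1}{2}\right) 100 = -50$)
$\frac{4205}{y{\left(E{\left(-6 \right)},45 \right)}} = \frac{4205}{-50} = 4205 \left(- \frac{1}{50}\right) = - \frac{841}{10}$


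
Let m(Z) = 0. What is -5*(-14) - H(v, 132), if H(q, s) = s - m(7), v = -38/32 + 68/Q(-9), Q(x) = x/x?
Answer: -62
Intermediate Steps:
Q(x) = 1
v = 1069/16 (v = -38/32 + 68/1 = -38*1/32 + 68*1 = -19/16 + 68 = 1069/16 ≈ 66.813)
H(q, s) = s (H(q, s) = s - 1*0 = s + 0 = s)
-5*(-14) - H(v, 132) = -5*(-14) - 1*132 = 70 - 132 = -62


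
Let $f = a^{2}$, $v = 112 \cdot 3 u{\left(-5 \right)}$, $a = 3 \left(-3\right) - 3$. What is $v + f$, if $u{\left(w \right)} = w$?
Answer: $-1536$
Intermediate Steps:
$a = -12$ ($a = -9 - 3 = -12$)
$v = -1680$ ($v = 112 \cdot 3 \left(-5\right) = 112 \left(-15\right) = -1680$)
$f = 144$ ($f = \left(-12\right)^{2} = 144$)
$v + f = -1680 + 144 = -1536$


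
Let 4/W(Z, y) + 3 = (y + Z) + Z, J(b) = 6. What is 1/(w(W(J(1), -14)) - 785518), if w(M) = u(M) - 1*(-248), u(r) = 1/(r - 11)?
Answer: -59/46330935 ≈ -1.2734e-6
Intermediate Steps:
u(r) = 1/(-11 + r)
W(Z, y) = 4/(-3 + y + 2*Z) (W(Z, y) = 4/(-3 + ((y + Z) + Z)) = 4/(-3 + ((Z + y) + Z)) = 4/(-3 + (y + 2*Z)) = 4/(-3 + y + 2*Z))
w(M) = 248 + 1/(-11 + M) (w(M) = 1/(-11 + M) - 1*(-248) = 1/(-11 + M) + 248 = 248 + 1/(-11 + M))
1/(w(W(J(1), -14)) - 785518) = 1/((-2727 + 248*(4/(-3 - 14 + 2*6)))/(-11 + 4/(-3 - 14 + 2*6)) - 785518) = 1/((-2727 + 248*(4/(-3 - 14 + 12)))/(-11 + 4/(-3 - 14 + 12)) - 785518) = 1/((-2727 + 248*(4/(-5)))/(-11 + 4/(-5)) - 785518) = 1/((-2727 + 248*(4*(-⅕)))/(-11 + 4*(-⅕)) - 785518) = 1/((-2727 + 248*(-⅘))/(-11 - ⅘) - 785518) = 1/((-2727 - 992/5)/(-59/5) - 785518) = 1/(-5/59*(-14627/5) - 785518) = 1/(14627/59 - 785518) = 1/(-46330935/59) = -59/46330935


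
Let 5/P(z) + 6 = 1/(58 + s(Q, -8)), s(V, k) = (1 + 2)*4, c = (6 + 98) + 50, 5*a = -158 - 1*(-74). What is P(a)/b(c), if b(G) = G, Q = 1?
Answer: -25/4609 ≈ -0.0054242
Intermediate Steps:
a = -84/5 (a = (-158 - 1*(-74))/5 = (-158 + 74)/5 = (⅕)*(-84) = -84/5 ≈ -16.800)
c = 154 (c = 104 + 50 = 154)
s(V, k) = 12 (s(V, k) = 3*4 = 12)
P(z) = -350/419 (P(z) = 5/(-6 + 1/(58 + 12)) = 5/(-6 + 1/70) = 5/(-419/70) = 5*(-70/419) = -350/419)
P(a)/b(c) = -350/419/154 = -350/419*1/154 = -25/4609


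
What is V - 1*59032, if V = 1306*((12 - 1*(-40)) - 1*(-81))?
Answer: 114666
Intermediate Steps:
V = 173698 (V = 1306*((12 + 40) + 81) = 1306*(52 + 81) = 1306*133 = 173698)
V - 1*59032 = 173698 - 1*59032 = 173698 - 59032 = 114666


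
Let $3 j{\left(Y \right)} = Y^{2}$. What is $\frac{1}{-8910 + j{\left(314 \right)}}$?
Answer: $\frac{3}{71866} \approx 4.1744 \cdot 10^{-5}$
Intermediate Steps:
$j{\left(Y \right)} = \frac{Y^{2}}{3}$
$\frac{1}{-8910 + j{\left(314 \right)}} = \frac{1}{-8910 + \frac{314^{2}}{3}} = \frac{1}{-8910 + \frac{1}{3} \cdot 98596} = \frac{1}{-8910 + \frac{98596}{3}} = \frac{1}{\frac{71866}{3}} = \frac{3}{71866}$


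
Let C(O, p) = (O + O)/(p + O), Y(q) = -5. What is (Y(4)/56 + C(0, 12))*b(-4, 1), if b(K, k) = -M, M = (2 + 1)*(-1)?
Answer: -15/56 ≈ -0.26786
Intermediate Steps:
C(O, p) = 2*O/(O + p) (C(O, p) = (2*O)/(O + p) = 2*O/(O + p))
M = -3 (M = 3*(-1) = -3)
b(K, k) = 3 (b(K, k) = -1*(-3) = 3)
(Y(4)/56 + C(0, 12))*b(-4, 1) = (-5/56 + 2*0/(0 + 12))*3 = (-5*1/56 + 2*0/12)*3 = (-5/56 + 2*0*(1/12))*3 = (-5/56 + 0)*3 = -5/56*3 = -15/56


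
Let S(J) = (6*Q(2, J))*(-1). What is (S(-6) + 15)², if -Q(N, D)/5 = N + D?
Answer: 11025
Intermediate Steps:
Q(N, D) = -5*D - 5*N (Q(N, D) = -5*(N + D) = -5*(D + N) = -5*D - 5*N)
S(J) = 60 + 30*J (S(J) = (6*(-5*J - 5*2))*(-1) = (6*(-5*J - 10))*(-1) = (6*(-10 - 5*J))*(-1) = (-60 - 30*J)*(-1) = 60 + 30*J)
(S(-6) + 15)² = ((60 + 30*(-6)) + 15)² = ((60 - 180) + 15)² = (-120 + 15)² = (-105)² = 11025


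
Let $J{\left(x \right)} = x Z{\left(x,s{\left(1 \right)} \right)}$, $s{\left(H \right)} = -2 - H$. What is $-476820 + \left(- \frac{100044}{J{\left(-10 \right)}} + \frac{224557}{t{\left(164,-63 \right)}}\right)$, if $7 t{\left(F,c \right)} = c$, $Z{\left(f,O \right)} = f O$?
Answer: $- \frac{112823392}{225} \approx -5.0144 \cdot 10^{5}$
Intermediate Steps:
$Z{\left(f,O \right)} = O f$
$t{\left(F,c \right)} = \frac{c}{7}$
$J{\left(x \right)} = - 3 x^{2}$ ($J{\left(x \right)} = x \left(-2 - 1\right) x = x \left(- 3 x\right) = - 3 x^{2}$)
$-476820 + \left(- \frac{100044}{J{\left(-10 \right)}} + \frac{224557}{t{\left(164,-63 \right)}}\right) = -476820 + \left(- \frac{100044}{\left(-3\right) \left(-10\right)^{2}} + \frac{224557}{\frac{1}{7} \left(-63\right)}\right) = -476820 + \left(- \frac{100044}{\left(-3\right) 100} + \frac{224557}{-9}\right) = -476820 - \left(\frac{224557}{9} + \frac{100044}{-300}\right) = -476820 - \frac{5538892}{225} = - \frac{112823392}{225}$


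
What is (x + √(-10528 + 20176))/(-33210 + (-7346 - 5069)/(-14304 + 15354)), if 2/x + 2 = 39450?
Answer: -105/68803061546 - 2520*√67/6976583 ≈ -0.0029566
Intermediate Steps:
x = 1/19724 (x = 2/(-2 + 39450) = 2/39448 = 2*(1/39448) = 1/19724 ≈ 5.0700e-5)
(x + √(-10528 + 20176))/(-33210 + (-7346 - 5069)/(-14304 + 15354)) = (1/19724 + √(-10528 + 20176))/(-33210 + (-7346 - 5069)/(-14304 + 15354)) = (1/19724 + √9648)/(-33210 - 12415/1050) = (1/19724 + 12*√67)/(-33210 - 12415*1/1050) = (1/19724 + 12*√67)/(-33210 - 2483/210) = (1/19724 + 12*√67)/(-6976583/210) = (1/19724 + 12*√67)*(-210/6976583) = -105/68803061546 - 2520*√67/6976583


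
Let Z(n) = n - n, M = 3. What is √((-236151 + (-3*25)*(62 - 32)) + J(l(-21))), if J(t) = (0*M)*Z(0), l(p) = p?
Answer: 3*I*√26489 ≈ 488.26*I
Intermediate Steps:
Z(n) = 0
J(t) = 0 (J(t) = (0*3)*0 = 0*0 = 0)
√((-236151 + (-3*25)*(62 - 32)) + J(l(-21))) = √((-236151 + (-3*25)*(62 - 32)) + 0) = √((-236151 - 75*30) + 0) = √((-236151 - 2250) + 0) = √(-238401 + 0) = √(-238401) = 3*I*√26489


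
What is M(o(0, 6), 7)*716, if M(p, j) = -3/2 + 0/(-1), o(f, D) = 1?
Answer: -1074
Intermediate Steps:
M(p, j) = -3/2 (M(p, j) = -3*½ + 0*(-1) = -3/2 + 0 = -3/2)
M(o(0, 6), 7)*716 = -3/2*716 = -1074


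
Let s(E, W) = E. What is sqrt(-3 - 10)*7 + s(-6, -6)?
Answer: -6 + 7*I*sqrt(13) ≈ -6.0 + 25.239*I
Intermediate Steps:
sqrt(-3 - 10)*7 + s(-6, -6) = sqrt(-3 - 10)*7 - 6 = sqrt(-13)*7 - 6 = (I*sqrt(13))*7 - 6 = 7*I*sqrt(13) - 6 = -6 + 7*I*sqrt(13)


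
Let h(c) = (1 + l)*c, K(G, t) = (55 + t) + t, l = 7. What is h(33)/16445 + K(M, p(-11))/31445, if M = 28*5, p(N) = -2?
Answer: 33237/1880411 ≈ 0.017675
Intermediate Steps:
M = 140
K(G, t) = 55 + 2*t
h(c) = 8*c (h(c) = (1 + 7)*c = 8*c)
h(33)/16445 + K(M, p(-11))/31445 = (8*33)/16445 + (55 + 2*(-2))/31445 = 264*(1/16445) + (55 - 4)*(1/31445) = 24/1495 + 51*(1/31445) = 24/1495 + 51/31445 = 33237/1880411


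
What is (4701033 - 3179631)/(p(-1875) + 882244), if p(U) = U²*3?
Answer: 1521402/11429119 ≈ 0.13312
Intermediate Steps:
p(U) = 3*U²
(4701033 - 3179631)/(p(-1875) + 882244) = (4701033 - 3179631)/(3*(-1875)² + 882244) = 1521402/(3*3515625 + 882244) = 1521402/(10546875 + 882244) = 1521402/11429119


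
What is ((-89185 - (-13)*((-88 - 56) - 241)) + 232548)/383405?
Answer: 12578/34855 ≈ 0.36087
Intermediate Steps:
((-89185 - (-13)*((-88 - 56) - 241)) + 232548)/383405 = ((-89185 - (-13)*(-144 - 241)) + 232548)*(1/383405) = ((-89185 - (-13)*(-385)) + 232548)*(1/383405) = ((-89185 - 1*5005) + 232548)*(1/383405) = ((-89185 - 5005) + 232548)*(1/383405) = (-94190 + 232548)*(1/383405) = 138358*(1/383405) = 12578/34855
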